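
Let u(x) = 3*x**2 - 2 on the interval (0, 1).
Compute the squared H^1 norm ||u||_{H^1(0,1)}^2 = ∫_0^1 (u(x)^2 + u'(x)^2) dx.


||u||_{H^1}^2 = 69/5

The H^1 norm (squared) on an interval (0, L) is
  ||u||_{H^1}^2 = ∫_0^L u(x)^2 dx + ∫_0^L u'(x)^2 dx.
Compute u'(x) = 6*x.
Then u(x)^2 = 9*x**4 - 12*x**2 + 4 and u'(x)^2 = 36*x**2.
Integrate each monomial from 0 to 1 using ∫_0^1 c·x^n dx = c·1^(n+1)/(n+1):
  ∫_0^1 u(x)^2 dx = ∫_0^1 (9*x^4 - 12*x^2 + 4) dx. Term by term:
    ∫_0^1 9*x^4 dx = 9/5;  ∫_0^1 -12*x^2 dx = -4;  ∫_0^1 4 dx = 4.
  Sum: 9/5 − 4 + 4 = 9/5.
  ∫_0^1 u'(x)^2 dx = ∫_0^1 (36*x^2) dx. Term by term:
    ∫_0^1 36*x^2 dx = 12.
Adding: ||u||_{H^1}^2 = 9/5 + 12 = 69/5.


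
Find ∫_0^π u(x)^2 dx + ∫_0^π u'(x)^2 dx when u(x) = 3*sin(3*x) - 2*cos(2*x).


||u||_{H^1(0,π)}^2 = -72 + 55*π

u'(x) = 4*sin(2*x) + 9*cos(3*x).
Expand u² and (u')² and integrate term by term on (0, π), using: for integers n ≥ 1, ∫_0^π sin²(nx) dx = ∫_0^π cos²(nx) dx = π/2; for n ≠ n', ∫_0^π sin(nx)sin(n'x) dx = ∫_0^π cos(nx)cos(n'x) dx = 0; and by product-to-sum, ∫_0^π sin(nx)cos(n'x) dx = ½∫_0^π [sin((n+n')x) + sin((n−n')x)] dx, which is 0 when n+n' is even and 2n/(n²−n'²) when n+n' is odd (it need not vanish on (0, π)).
  u² squared terms: (-2)²·∫cos(2x)² dx = 4·π/2 = 2*π;  (3)²·∫sin(3x)² dx = 9·π/2 = 9*π/2.
  u² cross terms: 2·(-2)·(3)·∫cos(2x)·sin(3x) dx = -12·(6/5) = -72/5.
  So ∫_0^π u² dx = 2*π + 9*π/2 − 72/5 = -72/5 + 13*π/2.
  (u')² squared terms: (4)²·∫sin(2x)² dx = 16·π/2 = 8*π;  (9)²·∫cos(3x)² dx = 81·π/2 = 81*π/2.
  (u')² cross terms: 2·(4)·(9)·∫sin(2x)·cos(3x) dx = 72·(-4/5) = -288/5.
  So ∫_0^π (u')² dx = 8*π + 81*π/2 − 288/5 = -288/5 + 97*π/2.
||u||_{H^1}^2 = (-72/5 + 13*π/2) + (-288/5 + 97*π/2) = -72 + 55*π.


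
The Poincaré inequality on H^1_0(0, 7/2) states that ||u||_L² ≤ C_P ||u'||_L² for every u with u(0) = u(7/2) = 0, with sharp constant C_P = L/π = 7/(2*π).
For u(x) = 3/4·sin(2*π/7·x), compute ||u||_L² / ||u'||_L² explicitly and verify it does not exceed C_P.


||u||_L² / ||u'||_L² = 7/(2*π) = C_P.

u(x) = 3/4·sin(2*π/7·x), so u'(x) = 3*π*cos(2*π*x/7)/14.
Writing u(x) = A·sin(kπx/L) with A = 3/4 and k = 1, use ∫_0^L sin²(kπx/L) dx = L/2 and ∫_0^L cos²(kπx/L) dx = L/2.
u² = 9/16·sin²(2*π/7·x) and (u')² = 9*π^2/196·cos²(2*π/7·x), and each of sin², cos² integrates to L/2 = 7/4 over (0, 7/2).
∫_0^7/2 u² dx = 63/64, so ||u||_L² = 3*sqrt(7)/8.
∫_0^7/2 (u')² dx = 9*π^2/112, so ||u'||_L² = 3*sqrt(7)*π/28.
Ratio ||u||_L² / ||u'||_L² = 7/(2*π).
Sharp Poincaré constant on H^1_0(0, 7/2) is C_P = L/π = 7/(2*π), achieved by sin(2*π/7·x).
This is the k = 1 eigenfunction (up to amplitude), so the ratio equals the sharp Poincaré constant exactly.


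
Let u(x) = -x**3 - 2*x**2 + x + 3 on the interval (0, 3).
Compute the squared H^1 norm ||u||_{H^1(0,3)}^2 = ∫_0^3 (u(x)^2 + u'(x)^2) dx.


||u||_{H^1}^2 = 113997/70

The H^1 norm (squared) on an interval (0, L) is
  ||u||_{H^1}^2 = ∫_0^L u(x)^2 dx + ∫_0^L u'(x)^2 dx.
Compute u'(x) = -3*x**2 - 4*x + 1.
Then u(x)^2 = x**6 + 4*x**5 + 2*x**4 - 10*x**3 - 11*x**2 + 6*x + 9 and u'(x)^2 = 9*x**4 + 24*x**3 + 10*x**2 - 8*x + 1.
Integrate each monomial from 0 to 3 using ∫_0^3 c·x^n dx = c·3^(n+1)/(n+1):
  ∫_0^3 u(x)^2 dx = ∫_0^3 (x^6 + 4*x^5 + 2*x^4 - 10*x^3 - 11*x^2 + 6*x + 9) dx. Term by term:
    ∫_0^3 x^6 dx = 2187/7;  ∫_0^3 4*x^5 dx = 486;  ∫_0^3 2*x^4 dx = 486/5;
    ∫_0^3 -10*x^3 dx = -405/2;  ∫_0^3 -11*x^2 dx = -99;  ∫_0^3 6*x dx = 27;
    ∫_0^3 9 dx = 27.
  Sum: 2187/7 + 486 + 486/5 − 405/2 − 99 + 27 + 27 = 45369/70.
  ∫_0^3 u'(x)^2 dx = ∫_0^3 (9*x^4 + 24*x^3 + 10*x^2 - 8*x + 1) dx. Term by term:
    ∫_0^3 9*x^4 dx = 2187/5;  ∫_0^3 24*x^3 dx = 486;  ∫_0^3 10*x^2 dx = 90;
    ∫_0^3 -8*x dx = -36;  ∫_0^3 1 dx = 3.
  Sum: 2187/5 + 486 + 90 − 36 + 3 = 4902/5.
Adding: ||u||_{H^1}^2 = 45369/70 + 4902/5 = 113997/70.


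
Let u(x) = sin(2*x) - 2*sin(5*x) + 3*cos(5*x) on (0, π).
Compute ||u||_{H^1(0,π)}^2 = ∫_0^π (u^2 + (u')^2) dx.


||u||_{H^1(0,π)}^2 = -208/7 + 343*π/2

u'(x) = -15*sin(5*x) + 2*cos(2*x) - 10*cos(5*x).
Expand u² and (u')² and integrate term by term on (0, π), using: for integers n ≥ 1, ∫_0^π sin²(nx) dx = ∫_0^π cos²(nx) dx = π/2; for n ≠ n', ∫_0^π sin(nx)sin(n'x) dx = ∫_0^π cos(nx)cos(n'x) dx = 0; and by product-to-sum, ∫_0^π sin(nx)cos(n'x) dx = ½∫_0^π [sin((n+n')x) + sin((n−n')x)] dx, which is 0 when n+n' is even and 2n/(n²−n'²) when n+n' is odd (it need not vanish on (0, π)).
  u² squared terms: (-2)²·∫sin(5x)² dx = 4·π/2 = 2*π;  (3)²·∫cos(5x)² dx = 9·π/2 = 9*π/2;  (1)²·∫sin(2x)² dx = 1·π/2 = π/2.
  u² cross terms: 2·(-2)·(3)·∫sin(5x)·cos(5x) dx = -12·(0) = 0;  2·(-2)·(1)·∫sin(5x)·sin(2x) dx = -4·(0) = 0;  2·(3)·(1)·∫cos(5x)·sin(2x) dx = 6·(-4/21) = -8/7.
  So ∫_0^π u² dx = 2*π + 9*π/2 + π/2 + 0 + 0 − 8/7 = -8/7 + 7*π.
  (u')² squared terms: (-15)²·∫sin(5x)² dx = 225·π/2 = 225*π/2;  (-10)²·∫cos(5x)² dx = 100·π/2 = 50*π;  (2)²·∫cos(2x)² dx = 4·π/2 = 2*π.
  (u')² cross terms: 2·(-15)·(-10)·∫sin(5x)·cos(5x) dx = 300·(0) = 0;  2·(-15)·(2)·∫sin(5x)·cos(2x) dx = -60·(10/21) = -200/7;  2·(-10)·(2)·∫cos(5x)·cos(2x) dx = -40·(0) = 0.
  So ∫_0^π (u')² dx = 225*π/2 + 50*π + 2*π + 0 − 200/7 + 0 = -200/7 + 329*π/2.
||u||_{H^1}^2 = (-8/7 + 7*π) + (-200/7 + 329*π/2) = -208/7 + 343*π/2.


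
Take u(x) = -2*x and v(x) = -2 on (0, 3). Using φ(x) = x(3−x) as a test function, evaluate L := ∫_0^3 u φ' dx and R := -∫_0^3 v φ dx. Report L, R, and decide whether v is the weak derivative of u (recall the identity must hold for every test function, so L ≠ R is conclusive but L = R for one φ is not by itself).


LHS = 9, RHS = 9. Yes, v = u' weakly.

u(x) = -2*x, classical derivative u'(x) = -2.
φ(x) = x(3−x), so φ'(x) = 3 - 2*x.
Note φ(0) = φ(3) = 0, so the boundary term u·φ vanishes.
LHS = ∫_0^3 u(x) φ'(x) dx = ∫_0^3 (4*x^2 - 6*x) dx. Term by term:
  ∫_0^3 4*x^2 dx = 36;  ∫_0^3 -6*x dx = -27.
Sum: 36 − 27 = 9.
So LHS = 9.
∫_0^3 v(x) φ(x) dx = ∫_0^3 (2*x^2 - 6*x) dx. Term by term:
  ∫_0^3 2*x^2 dx = 18;  ∫_0^3 -6*x dx = -27.
Sum: 18 − 27 = -9.
So RHS = -∫_0^3 v(x) φ(x) dx = 9.
LHS = RHS, so the identity holds for this test φ.
Moreover u is smooth here and v(x) = u'(x) = -2 pointwise, so the identity holds for every test function. Hence v is the weak derivative of u.


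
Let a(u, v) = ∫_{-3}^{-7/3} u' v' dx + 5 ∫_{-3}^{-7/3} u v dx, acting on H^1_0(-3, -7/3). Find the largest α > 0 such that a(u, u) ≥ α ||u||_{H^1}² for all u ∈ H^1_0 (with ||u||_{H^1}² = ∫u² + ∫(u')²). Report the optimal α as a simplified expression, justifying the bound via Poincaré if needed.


α = 1

Coercivity of a(·,·) on H^1_0(-3, -7/3) means a(u, u) ≥ α ||u||_{H^1}² for every u ∈ H^1_0.
The interval has length L = 2/3, and Poincaré/coercivity depend only on L. Here a(u, u) = ∫(u')² + (5)·∫u².
Here c = 5 ≥ 1, so a(u,u) = ∫(u')² + c∫u² ≥ ∫(u')² + ∫u² = ||u||_{H^1}², i.e. α = 1 works. No larger α is possible: a(u,u) ≥ α||u||_{H^1}² means (1−α)∫(u')² ≥ (α−c)∫u², and for the modes u_n = sin(nπ(x−x₀)/L) (x₀ the left endpoint) one has ∫u_n²/∫(u_n')² = (L/(nπ))² → 0, so a(u_n,u_n)/||u_n||_{H^1}² → 1. Hence the optimal constant is α = 1.
Therefore α = 1.


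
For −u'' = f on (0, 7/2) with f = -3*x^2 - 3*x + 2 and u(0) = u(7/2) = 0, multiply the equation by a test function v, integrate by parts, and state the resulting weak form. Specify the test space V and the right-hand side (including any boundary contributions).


V = H^1_0(0, 7/2) (so v(0) = v(7/2) = 0); weak form: ∫_0^7/2 u'v' dx = ∫_0^7/2 (-3*x^2 - 3*x + 2) v dx for all v ∈ V.

Multiply both sides by a test function v and integrate from 0 to 7/2:
  ∫_0^7/2 −u''(x) v(x) dx = ∫_0^7/2 f(x) v(x) dx.
Integrate the LHS by parts once:
  ∫_0^7/2 −u'' v dx = −[u'(x) v(x)]_0^7/2 + ∫_0^7/2 u'(x) v'(x) dx.
Thus ∫_0^7/2 u'(x) v'(x) dx = ∫_0^7/2 f(x) v(x) dx + [u'(x) v(x)]_0^7/2.
Choose V so that boundary terms are either known or forced to vanish.
u is Dirichlet: u(0) = u(7/2) = 0. Let V = H^1_0(0, 7/2); then v(0) = v(7/2) = 0, and [u' v]_0^7/2 = 0.
Weak formulation: find u (satisfying any essential BC) such that ∫_0^7/2 u'(x) v'(x) dx = ∫_0^7/2 f v dx for all v ∈ V.
Substituting f(x) = -3*x^2 - 3*x + 2, the right-hand side is ∫_0^7/2 (-3*x^2 - 3*x + 2) v dx.


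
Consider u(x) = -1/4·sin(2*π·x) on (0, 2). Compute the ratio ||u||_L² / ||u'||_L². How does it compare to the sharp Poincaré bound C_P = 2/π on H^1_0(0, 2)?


||u||_L² / ||u'||_L² = 1/(2*π) < C_P = 2/π.

u(x) = -1/4·sin(2*π·x), so u'(x) = -π*cos(2*π*x)/2.
Writing u(x) = A·sin(kπx/L) with A = -1/4 and k = 4, use ∫_0^L sin²(kπx/L) dx = L/2 and ∫_0^L cos²(kπx/L) dx = L/2.
u² = 1/16·sin²(2*π·x) and (u')² = π^2/4·cos²(2*π·x), and each of sin², cos² integrates to L/2 = 1 over (0, 2).
∫_0^2 u² dx = 1/16, so ||u||_L² = 1/4.
∫_0^2 (u')² dx = π^2/4, so ||u'||_L² = π/2.
Ratio ||u||_L² / ||u'||_L² = 1/(2*π).
Sharp Poincaré constant on H^1_0(0, 2) is C_P = L/π = 2/π, achieved by sin(π/2·x).
This is the k = 4 harmonic; the ratio L/(kπ) is strictly less than C_P = L/π, consistent with the sharp inequality ||u||_L² ≤ C_P ||u'||_L².


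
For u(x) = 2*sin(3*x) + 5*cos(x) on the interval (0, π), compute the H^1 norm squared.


||u||_{H^1(0,π)}^2 = 45*π

u'(x) = -5*sin(x) + 6*cos(3*x).
Expand u² and (u')² and integrate term by term on (0, π), using: for integers n ≥ 1, ∫_0^π sin²(nx) dx = ∫_0^π cos²(nx) dx = π/2; for n ≠ n', ∫_0^π sin(nx)sin(n'x) dx = ∫_0^π cos(nx)cos(n'x) dx = 0; and by product-to-sum, ∫_0^π sin(nx)cos(n'x) dx = ½∫_0^π [sin((n+n')x) + sin((n−n')x)] dx, which is 0 when n+n' is even and 2n/(n²−n'²) when n+n' is odd (it need not vanish on (0, π)).
  u² squared terms: (2)²·∫sin(3x)² dx = 4·π/2 = 2*π;  (5)²·∫cos(x)² dx = 25·π/2 = 25*π/2.
  u² cross terms: 2·(2)·(5)·∫sin(3x)·cos(x) dx = 20·(0) = 0.
  So ∫_0^π u² dx = 2*π + 25*π/2 + 0 = 29*π/2.
  (u')² squared terms: (-5)²·∫sin(x)² dx = 25·π/2 = 25*π/2;  (6)²·∫cos(3x)² dx = 36·π/2 = 18*π.
  (u')² cross terms: 2·(-5)·(6)·∫sin(x)·cos(3x) dx = -60·(0) = 0.
  So ∫_0^π (u')² dx = 25*π/2 + 18*π + 0 = 61*π/2.
||u||_{H^1}^2 = (29*π/2) + (61*π/2) = 45*π.


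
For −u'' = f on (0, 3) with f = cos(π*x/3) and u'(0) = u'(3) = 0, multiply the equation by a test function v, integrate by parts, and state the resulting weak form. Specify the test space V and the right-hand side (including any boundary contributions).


V = H^1(0, 3) (no boundary constraint on v; u is determined up to an additive constant); weak form: ∫_0^3 u'v' dx = ∫_0^3 (cos(π*x/3)) v dx for all v ∈ V.

Multiply both sides by a test function v and integrate from 0 to 3:
  ∫_0^3 −u''(x) v(x) dx = ∫_0^3 f(x) v(x) dx.
Integrate the LHS by parts once:
  ∫_0^3 −u'' v dx = −[u'(x) v(x)]_0^3 + ∫_0^3 u'(x) v'(x) dx.
Thus ∫_0^3 u'(x) v'(x) dx = ∫_0^3 f(x) v(x) dx + [u'(x) v(x)]_0^3.
Choose V so that boundary terms are either known or forced to vanish.
u has homogeneous Neumann: u'(0) = u'(3) = 0. So [u' v]_0^3 = 0·v(3) − 0·v(0) = 0 for any v; take V = H^1(0, 3).
Weak formulation: find u (satisfying any essential BC) such that ∫_0^3 u'(x) v'(x) dx = ∫_0^3 f v dx for all v ∈ V (homogeneous Neumann, so boundary terms vanish).
Substituting f(x) = cos(π*x/3), the right-hand side is ∫_0^3 (cos(π*x/3)) v dx.
Compatibility check (pure Neumann): taking v ≡ 1 ∈ V gives 0 = ∫_0^3 f dx + (0) − (0), i.e. ∫_0^3 f dx must equal u'(0) − u'(3) = 0. Indeed ∫_0^3 (cos(π*x/3)) dx = 0, so the data are compatible. The solution is then unique only up to an additive constant (fix it e.g. by requiring ∫_0^3 u dx = 0).


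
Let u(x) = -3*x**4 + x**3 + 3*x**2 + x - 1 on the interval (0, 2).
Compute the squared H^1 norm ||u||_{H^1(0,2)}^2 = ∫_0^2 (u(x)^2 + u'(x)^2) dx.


||u||_{H^1}^2 = 137104/105

The H^1 norm (squared) on an interval (0, L) is
  ||u||_{H^1}^2 = ∫_0^L u(x)^2 dx + ∫_0^L u'(x)^2 dx.
Compute u'(x) = -12*x**3 + 3*x**2 + 6*x + 1.
Then u(x)^2 = 9*x**8 - 6*x**7 - 17*x**6 + 17*x**4 + 4*x**3 - 5*x**2 - 2*x + 1 and u'(x)^2 = 144*x**6 - 72*x**5 - 135*x**4 + 12*x**3 + 42*x**2 + 12*x + 1.
Integrate each monomial from 0 to 2 using ∫_0^2 c·x^n dx = c·2^(n+1)/(n+1):
  ∫_0^2 u(x)^2 dx = ∫_0^2 (9*x^8 - 6*x^7 - 17*x^6 + 17*x^4 + 4*x^3 - 5*x^2 - 2*x + 1) dx. Term by term:
    ∫_0^2 9*x^8 dx = 512;  ∫_0^2 -6*x^7 dx = -192;  ∫_0^2 -17*x^6 dx = -2176/7;
    ∫_0^2 17*x^4 dx = 544/5;  ∫_0^2 4*x^3 dx = 16;  ∫_0^2 -5*x^2 dx = -40/3;
    ∫_0^2 -2*x dx = -4;  ∫_0^2 1 dx = 2.
  Sum: 512 − 192 − 2176/7 + 544/5 + 16 − 40/3 − 4 + 2 = 12454/105.
  ∫_0^2 u'(x)^2 dx = ∫_0^2 (144*x^6 - 72*x^5 - 135*x^4 + 12*x^3 + 42*x^2 + 12*x + 1) dx. Term by term:
    ∫_0^2 144*x^6 dx = 18432/7;  ∫_0^2 -72*x^5 dx = -768;  ∫_0^2 -135*x^4 dx = -864;
    ∫_0^2 12*x^3 dx = 48;  ∫_0^2 42*x^2 dx = 112;  ∫_0^2 12*x dx = 24;
    ∫_0^2 1 dx = 2.
  Sum: 18432/7 − 768 − 864 + 48 + 112 + 24 + 2 = 8310/7.
Adding: ||u||_{H^1}^2 = 12454/105 + 8310/7 = 137104/105.


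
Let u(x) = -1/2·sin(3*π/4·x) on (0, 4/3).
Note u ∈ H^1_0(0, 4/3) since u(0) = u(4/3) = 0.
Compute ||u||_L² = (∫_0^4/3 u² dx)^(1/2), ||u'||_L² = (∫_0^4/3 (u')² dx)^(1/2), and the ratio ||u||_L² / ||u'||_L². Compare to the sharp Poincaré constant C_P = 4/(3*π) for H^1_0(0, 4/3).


||u||_L² / ||u'||_L² = 4/(3*π) = C_P.

u(x) = -1/2·sin(3*π/4·x), so u'(x) = -3*π*cos(3*π*x/4)/8.
Writing u(x) = A·sin(kπx/L) with A = -1/2 and k = 1, use ∫_0^L sin²(kπx/L) dx = L/2 and ∫_0^L cos²(kπx/L) dx = L/2.
u² = 1/4·sin²(3*π/4·x) and (u')² = 9*π^2/64·cos²(3*π/4·x), and each of sin², cos² integrates to L/2 = 2/3 over (0, 4/3).
∫_0^4/3 u² dx = 1/6, so ||u||_L² = sqrt(6)/6.
∫_0^4/3 (u')² dx = 3*π^2/32, so ||u'||_L² = sqrt(6)*π/8.
Ratio ||u||_L² / ||u'||_L² = 4/(3*π).
Sharp Poincaré constant on H^1_0(0, 4/3) is C_P = L/π = 4/(3*π), achieved by sin(3*π/4·x).
This is the k = 1 eigenfunction (up to amplitude), so the ratio equals the sharp Poincaré constant exactly.


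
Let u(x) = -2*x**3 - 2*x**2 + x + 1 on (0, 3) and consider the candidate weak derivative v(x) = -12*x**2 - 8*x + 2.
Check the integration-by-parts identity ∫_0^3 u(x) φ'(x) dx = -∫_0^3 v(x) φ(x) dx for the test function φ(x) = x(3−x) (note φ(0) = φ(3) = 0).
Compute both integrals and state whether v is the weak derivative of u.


LHS = 477/5, RHS = 954/5. No, v is not the weak derivative of u.

u(x) = -2*x**3 - 2*x**2 + x + 1, classical derivative u'(x) = -6*x**2 - 4*x + 1.
φ(x) = x(3−x), so φ'(x) = 3 - 2*x.
Note φ(0) = φ(3) = 0, so the boundary term u·φ vanishes.
LHS = ∫_0^3 u(x) φ'(x) dx = ∫_0^3 (4*x^4 - 2*x^3 - 8*x^2 + x + 3) dx. Term by term:
  ∫_0^3 4*x^4 dx = 972/5;  ∫_0^3 -2*x^3 dx = -81/2;  ∫_0^3 -8*x^2 dx = -72;
  ∫_0^3 x dx = 9/2;  ∫_0^3 3 dx = 9.
Sum: 972/5 − 81/2 − 72 + 9/2 + 9 = 477/5.
So LHS = 477/5.
∫_0^3 v(x) φ(x) dx = ∫_0^3 (12*x^4 - 28*x^3 - 26*x^2 + 6*x) dx. Term by term:
  ∫_0^3 12*x^4 dx = 2916/5;  ∫_0^3 -28*x^3 dx = -567;  ∫_0^3 -26*x^2 dx = -234;
  ∫_0^3 6*x dx = 27.
Sum: 2916/5 − 567 − 234 + 27 = -954/5.
So RHS = -∫_0^3 v(x) φ(x) dx = 954/5.
LHS − RHS = -477/5 ≠ 0, so the identity fails.
(For a valid weak derivative the identity must hold for EVERY test function, in particular this one. The failure shows v is NOT the weak derivative of u.)
Correct weak derivative would be u'(x) = -6*x**2 - 4*x + 1.


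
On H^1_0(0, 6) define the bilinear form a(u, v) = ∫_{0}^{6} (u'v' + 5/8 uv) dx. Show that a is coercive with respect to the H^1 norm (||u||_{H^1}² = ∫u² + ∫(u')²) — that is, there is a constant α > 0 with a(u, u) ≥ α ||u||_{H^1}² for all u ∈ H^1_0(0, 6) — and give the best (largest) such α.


α = (π^2 + 45/2)/(π^2 + 36)

Coercivity of a(·,·) on H^1_0(0, 6) means a(u, u) ≥ α ||u||_{H^1}² for every u ∈ H^1_0.
The interval has length L = 6, and Poincaré/coercivity depend only on L. Here a(u, u) = ∫(u')² + (5/8)·∫u².
Here 0 < c = 5/8 < 1. The condition a(u,u) ≥ α||u||_{H^1}² reads (1−α)∫(u')² ≥ (α−c)∫u². Any admissible α is ≤ 1 (rapidly oscillating u have ∫u²/∫(u')² → 0), and α = 1 would force 0 ≥ (1−c)∫u², impossible since c < 1; so 1−α > 0. By the sharp Poincaré inequality on H^1_0 of an interval of length L, ∫(u')² ≥ (π/L)²∫u² with equality for the first sine mode sin(π(x−x₀)/L) (x₀ the left endpoint), so the inequality holds for all u iff (1−α)(π/L)² ≥ α − c, i.e. α ≤ ((π/L)² + c)/((π/L)² + 1) = (1 + c(L/π)²)/(1 + (L/π)²). With (π/L)² = π^2/36 and c = 5/8, the largest admissible constant is α = ((π/L)² + c)/((π/L)² + 1).
Simplifying, α = (π^2 + 45/2)/(π^2 + 36).


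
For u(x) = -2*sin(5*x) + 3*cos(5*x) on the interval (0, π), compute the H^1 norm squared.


||u||_{H^1(0,π)}^2 = 169*π

u'(x) = -15*sin(5*x) - 10*cos(5*x).
Expand u² and (u')² and integrate term by term on (0, π), using: for integers n ≥ 1, ∫_0^π sin²(nx) dx = ∫_0^π cos²(nx) dx = π/2; for n ≠ n', ∫_0^π sin(nx)sin(n'x) dx = ∫_0^π cos(nx)cos(n'x) dx = 0; and by product-to-sum, ∫_0^π sin(nx)cos(n'x) dx = ½∫_0^π [sin((n+n')x) + sin((n−n')x)] dx, which is 0 when n+n' is even and 2n/(n²−n'²) when n+n' is odd (it need not vanish on (0, π)).
  u² squared terms: (-2)²·∫sin(5x)² dx = 4·π/2 = 2*π;  (3)²·∫cos(5x)² dx = 9·π/2 = 9*π/2.
  u² cross terms: 2·(-2)·(3)·∫sin(5x)·cos(5x) dx = -12·(0) = 0.
  So ∫_0^π u² dx = 2*π + 9*π/2 + 0 = 13*π/2.
  (u')² squared terms: (-15)²·∫sin(5x)² dx = 225·π/2 = 225*π/2;  (-10)²·∫cos(5x)² dx = 100·π/2 = 50*π.
  (u')² cross terms: 2·(-15)·(-10)·∫sin(5x)·cos(5x) dx = 300·(0) = 0.
  So ∫_0^π (u')² dx = 225*π/2 + 50*π + 0 = 325*π/2.
||u||_{H^1}^2 = (13*π/2) + (325*π/2) = 169*π.


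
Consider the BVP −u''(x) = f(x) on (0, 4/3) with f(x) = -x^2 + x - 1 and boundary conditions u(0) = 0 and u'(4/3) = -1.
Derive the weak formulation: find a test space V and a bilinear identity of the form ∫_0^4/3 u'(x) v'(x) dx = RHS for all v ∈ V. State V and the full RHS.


V = {v ∈ H^1(0, 4/3) : v(0) = 0} (test functions vanish at x = 0 where u is specified); weak form: ∫_0^4/3 u'v' dx = ∫_0^4/3 (-x^2 + x - 1) v dx − v(4/3) for all v ∈ V.

Multiply both sides by a test function v and integrate from 0 to 4/3:
  ∫_0^4/3 −u''(x) v(x) dx = ∫_0^4/3 f(x) v(x) dx.
Integrate the LHS by parts once:
  ∫_0^4/3 −u'' v dx = −[u'(x) v(x)]_0^4/3 + ∫_0^4/3 u'(x) v'(x) dx.
Thus ∫_0^4/3 u'(x) v'(x) dx = ∫_0^4/3 f(x) v(x) dx + [u'(x) v(x)]_0^4/3.
Choose V so that boundary terms are either known or forced to vanish.
Mixed BC: u(0) = 0 (Dirichlet) and u'(4/3) = -1 (Neumann). Define V = {v ∈ H^1(0, 4/3) : v(0) = 0}. Then [u' v]_0^4/3 = u'(4/3)·v(4/3) − u'(0)·0 = − v(4/3).
Weak formulation: find u (satisfying any essential BC) such that ∫_0^4/3 u'(x) v'(x) dx = ∫_0^4/3 f v dx − v(4/3) for all v ∈ V (Dirichlet at 0 absorbed into V; Neumann datum at x = 4/3 contributes the boundary term).
Substituting f(x) = -x^2 + x - 1, the right-hand side is ∫_0^4/3 (-x^2 + x - 1) v dx − v(4/3).


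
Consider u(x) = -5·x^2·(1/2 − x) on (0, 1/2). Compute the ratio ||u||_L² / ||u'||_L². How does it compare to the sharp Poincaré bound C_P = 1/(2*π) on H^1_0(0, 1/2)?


||u||_L² / ||u'||_L² = sqrt(14)/28 < C_P = 1/(2*π).

u(x) = -5·x^2·(1/2 − x), so u'(x) = 5*x*(3*x - 1).
u(x) = -5·x^2·(1/2 − x) vanishes at x = 0 and x = 1/2, so u ∈ H^1_0(0, 1/2). Differentiate via the product rule and integrate the resulting polynomials term by term.
  ∫_0^1/2 u² dx = ∫_0^1/2 (25*x^6 - 25*x^5 + 25*x^4/4) dx. Term by term:
    ∫_0^1/2 25*x^6 dx = 25/896;  ∫_0^1/2 -25*x^5 dx = -25/384;  ∫_0^1/2 25*x^4/4 dx = 5/128.
  Sum: 25/896 − 25/384 + 5/128 = 5/2688.
  ∫_0^1/2 (u')² dx = ∫_0^1/2 (225*x^4 - 150*x^3 + 25*x^2) dx. Term by term:
    ∫_0^1/2 225*x^4 dx = 45/32;  ∫_0^1/2 -150*x^3 dx = -75/32;  ∫_0^1/2 25*x^2 dx = 25/24.
  Sum: 45/32 − 75/32 + 25/24 = 5/48.
∫_0^1/2 u² dx = 5/2688, so ||u||_L² = sqrt(210)/336.
∫_0^1/2 (u')² dx = 5/48, so ||u'||_L² = sqrt(15)/12.
Ratio ||u||_L² / ||u'||_L² = sqrt(14)/28.
Sharp Poincaré constant on H^1_0(0, 1/2) is C_P = L/π = 1/(2*π), achieved by sin(2*π·x).
A polynomial bump cannot attain the sharp Poincaré constant (only the first sine eigenfunction does), so the ratio is strictly less than C_P, consistent with ||u||_L² ≤ C_P ||u'||_L².


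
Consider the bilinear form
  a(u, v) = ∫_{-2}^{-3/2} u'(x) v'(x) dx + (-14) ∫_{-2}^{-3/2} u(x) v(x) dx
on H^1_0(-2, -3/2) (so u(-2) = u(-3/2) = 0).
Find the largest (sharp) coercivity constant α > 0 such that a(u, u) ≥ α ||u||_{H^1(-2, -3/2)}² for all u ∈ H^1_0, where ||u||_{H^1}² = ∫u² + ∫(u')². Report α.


α = 2*(-7 + 2*π^2)/(1 + 4*π^2)

Coercivity of a(·,·) on H^1_0(-2, -3/2) means a(u, u) ≥ α ||u||_{H^1}² for every u ∈ H^1_0.
The interval has length L = 1/2, and Poincaré/coercivity depend only on L. Here a(u, u) = ∫(u')² + (-14)·∫u².
Here c = -14 < 0 with |c| < (π/L)² = 4*π^2, so coercivity still holds. The condition a(u,u) ≥ α||u||_{H^1}² reads (1−α)∫(u')² ≥ (α−c)∫u². Any admissible α is ≤ 1 (rapidly oscillating u have ∫u²/∫(u')² → 0), and α = 1 would force 0 ≥ (1−c)∫u², impossible since c < 1; so 1−α > 0. By the sharp Poincaré inequality on H^1_0 of an interval of length L, ∫(u')² ≥ (π/L)²∫u² with equality for the first sine mode sin(π(x−x₀)/L) (x₀ the left endpoint), so the inequality holds for all u iff (1−α)(π/L)² ≥ α − c, i.e. α ≤ ((π/L)² + c)/((π/L)² + 1) = (1 + c(L/π)²)/(1 + (L/π)²). (Direct route, valid since c ≤ 0: Poincaré gives c∫u² ≥ c(L/π)²∫(u')², so a(u,u) ≥ (1 + c(L/π)²)∫(u')², while ||u||_{H^1}² ≤ (1 + (L/π)²)∫(u')²; dividing yields the same α.) With (π/L)² = 4*π^2 and c = -14, the largest admissible constant is α = ((π/L)² + c)/((π/L)² + 1).
Simplifying, α = 2*(-7 + 2*π^2)/(1 + 4*π^2).


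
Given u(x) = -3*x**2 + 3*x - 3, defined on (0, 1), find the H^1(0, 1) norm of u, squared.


||u||_{H^1}^2 = 93/10

The H^1 norm (squared) on an interval (0, L) is
  ||u||_{H^1}^2 = ∫_0^L u(x)^2 dx + ∫_0^L u'(x)^2 dx.
Compute u'(x) = 3 - 6*x.
Then u(x)^2 = 9*x**4 - 18*x**3 + 27*x**2 - 18*x + 9 and u'(x)^2 = 36*x**2 - 36*x + 9.
Integrate each monomial from 0 to 1 using ∫_0^1 c·x^n dx = c·1^(n+1)/(n+1):
  ∫_0^1 u(x)^2 dx = ∫_0^1 (9*x^4 - 18*x^3 + 27*x^2 - 18*x + 9) dx. Term by term:
    ∫_0^1 9*x^4 dx = 9/5;  ∫_0^1 -18*x^3 dx = -9/2;  ∫_0^1 27*x^2 dx = 9;
    ∫_0^1 -18*x dx = -9;  ∫_0^1 9 dx = 9.
  Sum: 9/5 − 9/2 + 9 − 9 + 9 = 63/10.
  ∫_0^1 u'(x)^2 dx = ∫_0^1 (36*x^2 - 36*x + 9) dx. Term by term:
    ∫_0^1 36*x^2 dx = 12;  ∫_0^1 -36*x dx = -18;  ∫_0^1 9 dx = 9.
  Sum: 12 − 18 + 9 = 3.
Adding: ||u||_{H^1}^2 = 63/10 + 3 = 93/10.


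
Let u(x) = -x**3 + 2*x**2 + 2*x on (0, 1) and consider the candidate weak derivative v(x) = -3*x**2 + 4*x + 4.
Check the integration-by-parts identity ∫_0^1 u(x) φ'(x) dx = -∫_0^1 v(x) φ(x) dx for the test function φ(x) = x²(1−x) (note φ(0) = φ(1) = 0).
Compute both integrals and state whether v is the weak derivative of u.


LHS = -4/15, RHS = -13/30. No, v is not the weak derivative of u.

u(x) = -x**3 + 2*x**2 + 2*x, classical derivative u'(x) = -3*x**2 + 4*x + 2.
φ(x) = x²(1−x), so φ'(x) = x*(2 - 3*x).
Note φ(0) = φ(1) = 0, so the boundary term u·φ vanishes.
LHS = ∫_0^1 u(x) φ'(x) dx = ∫_0^1 (3*x^5 - 8*x^4 - 2*x^3 + 4*x^2) dx. Term by term:
  ∫_0^1 3*x^5 dx = 1/2;  ∫_0^1 -8*x^4 dx = -8/5;  ∫_0^1 -2*x^3 dx = -1/2;
  ∫_0^1 4*x^2 dx = 4/3.
Sum: 1/2 − 8/5 − 1/2 + 4/3 = -4/15.
So LHS = -4/15.
∫_0^1 v(x) φ(x) dx = ∫_0^1 (3*x^5 - 7*x^4 + 4*x^2) dx. Term by term:
  ∫_0^1 3*x^5 dx = 1/2;  ∫_0^1 -7*x^4 dx = -7/5;  ∫_0^1 4*x^2 dx = 4/3.
Sum: 1/2 − 7/5 + 4/3 = 13/30.
So RHS = -∫_0^1 v(x) φ(x) dx = -13/30.
LHS − RHS = 1/6 ≠ 0, so the identity fails.
(For a valid weak derivative the identity must hold for EVERY test function, in particular this one. The failure shows v is NOT the weak derivative of u.)
Correct weak derivative would be u'(x) = -3*x**2 + 4*x + 2.


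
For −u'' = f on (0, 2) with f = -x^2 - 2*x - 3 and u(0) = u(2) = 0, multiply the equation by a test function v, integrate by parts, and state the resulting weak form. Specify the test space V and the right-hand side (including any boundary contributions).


V = H^1_0(0, 2) (so v(0) = v(2) = 0); weak form: ∫_0^2 u'v' dx = ∫_0^2 (-x^2 - 2*x - 3) v dx for all v ∈ V.

Multiply both sides by a test function v and integrate from 0 to 2:
  ∫_0^2 −u''(x) v(x) dx = ∫_0^2 f(x) v(x) dx.
Integrate the LHS by parts once:
  ∫_0^2 −u'' v dx = −[u'(x) v(x)]_0^2 + ∫_0^2 u'(x) v'(x) dx.
Thus ∫_0^2 u'(x) v'(x) dx = ∫_0^2 f(x) v(x) dx + [u'(x) v(x)]_0^2.
Choose V so that boundary terms are either known or forced to vanish.
u is Dirichlet: u(0) = u(2) = 0. Let V = H^1_0(0, 2); then v(0) = v(2) = 0, and [u' v]_0^2 = 0.
Weak formulation: find u (satisfying any essential BC) such that ∫_0^2 u'(x) v'(x) dx = ∫_0^2 f v dx for all v ∈ V.
Substituting f(x) = -x^2 - 2*x - 3, the right-hand side is ∫_0^2 (-x^2 - 2*x - 3) v dx.


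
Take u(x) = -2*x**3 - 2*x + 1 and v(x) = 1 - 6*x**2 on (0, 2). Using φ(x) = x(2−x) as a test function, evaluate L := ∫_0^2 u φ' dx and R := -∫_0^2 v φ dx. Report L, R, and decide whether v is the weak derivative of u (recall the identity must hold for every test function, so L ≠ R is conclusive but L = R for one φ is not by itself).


LHS = 184/15, RHS = 124/15. No, v is not the weak derivative of u.

u(x) = -2*x**3 - 2*x + 1, classical derivative u'(x) = -6*x**2 - 2.
φ(x) = x(2−x), so φ'(x) = 2 - 2*x.
Note φ(0) = φ(2) = 0, so the boundary term u·φ vanishes.
LHS = ∫_0^2 u(x) φ'(x) dx = ∫_0^2 (4*x^4 - 4*x^3 + 4*x^2 - 6*x + 2) dx. Term by term:
  ∫_0^2 4*x^4 dx = 128/5;  ∫_0^2 -4*x^3 dx = -16;  ∫_0^2 4*x^2 dx = 32/3;
  ∫_0^2 -6*x dx = -12;  ∫_0^2 2 dx = 4.
Sum: 128/5 − 16 + 32/3 − 12 + 4 = 184/15.
So LHS = 184/15.
∫_0^2 v(x) φ(x) dx = ∫_0^2 (6*x^4 - 12*x^3 - x^2 + 2*x) dx. Term by term:
  ∫_0^2 6*x^4 dx = 192/5;  ∫_0^2 -12*x^3 dx = -48;  ∫_0^2 -x^2 dx = -8/3;
  ∫_0^2 2*x dx = 4.
Sum: 192/5 − 48 − 8/3 + 4 = -124/15.
So RHS = -∫_0^2 v(x) φ(x) dx = 124/15.
LHS − RHS = 4 ≠ 0, so the identity fails.
(For a valid weak derivative the identity must hold for EVERY test function, in particular this one. The failure shows v is NOT the weak derivative of u.)
Correct weak derivative would be u'(x) = -6*x**2 - 2.


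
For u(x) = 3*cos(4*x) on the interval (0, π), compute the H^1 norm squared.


||u||_{H^1(0,π)}^2 = 153*π/2

u'(x) = -12*sin(4*x).
Expand u² and (u')² and integrate term by term on (0, π), using: for integers n ≥ 1, ∫_0^π sin²(nx) dx = ∫_0^π cos²(nx) dx = π/2; for n ≠ n', ∫_0^π sin(nx)sin(n'x) dx = ∫_0^π cos(nx)cos(n'x) dx = 0; and by product-to-sum, ∫_0^π sin(nx)cos(n'x) dx = ½∫_0^π [sin((n+n')x) + sin((n−n')x)] dx, which is 0 when n+n' is even and 2n/(n²−n'²) when n+n' is odd (it need not vanish on (0, π)).
  u² squared terms: (3)²·∫cos(4x)² dx = 9·π/2 = 9*π/2.
  So ∫_0^π u² dx = 9*π/2.
  (u')² squared terms: (-12)²·∫sin(4x)² dx = 144·π/2 = 72*π.
  So ∫_0^π (u')² dx = 72*π.
||u||_{H^1}^2 = (9*π/2) + (72*π) = 153*π/2.


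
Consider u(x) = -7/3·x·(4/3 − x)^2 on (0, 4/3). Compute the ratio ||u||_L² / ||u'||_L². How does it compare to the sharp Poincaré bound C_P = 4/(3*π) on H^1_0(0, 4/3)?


||u||_L² / ||u'||_L² = 2*sqrt(14)/21 < C_P = 4/(3*π).

u(x) = -7/3·x·(4/3 − x)^2, so u'(x) = -7*x^2 + 112*x/9 - 112/27.
u(x) = -7/3·x·(4/3 − x)^2 vanishes at x = 0 and x = 4/3, so u ∈ H^1_0(0, 4/3). Differentiate via the product rule and integrate the resulting polynomials term by term.
  ∫_0^4/3 u² dx = ∫_0^4/3 (49*x^6/9 - 784*x^5/27 + 1568*x^4/27 - 12544*x^3/243 + 12544*x^2/729) dx. Term by term:
    ∫_0^4/3 49*x^6/9 dx = 114688/19683;  ∫_0^4/3 -784*x^5/27 dx = -1605632/59049;  ∫_0^4/3 1568*x^4/27 dx = 1605632/32805;
    ∫_0^4/3 -12544*x^3/243 dx = -802816/19683;  ∫_0^4/3 12544*x^2/729 dx = 802816/59049.
  Sum: 114688/19683 − 1605632/59049 + 1605632/32805 − 802816/19683 + 802816/59049 = 114688/295245.
  ∫_0^4/3 (u')² dx = ∫_0^4/3 (49*x^4 - 1568*x^3/9 + 17248*x^2/81 - 25088*x/243 + 12544/729) dx. Term by term:
    ∫_0^4/3 49*x^4 dx = 50176/1215;  ∫_0^4/3 -1568*x^3/9 dx = -100352/729;  ∫_0^4/3 17248*x^2/81 dx = 1103872/6561;
    ∫_0^4/3 -25088*x/243 dx = -200704/2187;  ∫_0^4/3 12544/729 dx = 50176/2187.
  Sum: 50176/1215 − 100352/729 + 1103872/6561 − 200704/2187 + 50176/2187 = 100352/32805.
∫_0^4/3 u² dx = 114688/295245, so ||u||_L² = 128*sqrt(35)/1215.
∫_0^4/3 (u')² dx = 100352/32805, so ||u'||_L² = 224*sqrt(10)/405.
Ratio ||u||_L² / ||u'||_L² = 2*sqrt(14)/21.
Sharp Poincaré constant on H^1_0(0, 4/3) is C_P = L/π = 4/(3*π), achieved by sin(3*π/4·x).
A polynomial bump cannot attain the sharp Poincaré constant (only the first sine eigenfunction does), so the ratio is strictly less than C_P, consistent with ||u||_L² ≤ C_P ||u'||_L².


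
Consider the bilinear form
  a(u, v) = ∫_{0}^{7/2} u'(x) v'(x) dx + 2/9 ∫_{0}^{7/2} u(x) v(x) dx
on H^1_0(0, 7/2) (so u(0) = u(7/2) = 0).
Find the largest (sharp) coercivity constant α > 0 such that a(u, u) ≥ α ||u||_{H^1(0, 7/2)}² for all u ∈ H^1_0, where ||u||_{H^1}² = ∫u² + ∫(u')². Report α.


α = 2*(49 + 18*π^2)/(9*(4*π^2 + 49))

Coercivity of a(·,·) on H^1_0(0, 7/2) means a(u, u) ≥ α ||u||_{H^1}² for every u ∈ H^1_0.
The interval has length L = 7/2, and Poincaré/coercivity depend only on L. Here a(u, u) = ∫(u')² + (2/9)·∫u².
Here 0 < c = 2/9 < 1. The condition a(u,u) ≥ α||u||_{H^1}² reads (1−α)∫(u')² ≥ (α−c)∫u². Any admissible α is ≤ 1 (rapidly oscillating u have ∫u²/∫(u')² → 0), and α = 1 would force 0 ≥ (1−c)∫u², impossible since c < 1; so 1−α > 0. By the sharp Poincaré inequality on H^1_0 of an interval of length L, ∫(u')² ≥ (π/L)²∫u² with equality for the first sine mode sin(π(x−x₀)/L) (x₀ the left endpoint), so the inequality holds for all u iff (1−α)(π/L)² ≥ α − c, i.e. α ≤ ((π/L)² + c)/((π/L)² + 1) = (1 + c(L/π)²)/(1 + (L/π)²). With (π/L)² = 4*π^2/49 and c = 2/9, the largest admissible constant is α = ((π/L)² + c)/((π/L)² + 1).
Simplifying, α = 2*(49 + 18*π^2)/(9*(4*π^2 + 49)).


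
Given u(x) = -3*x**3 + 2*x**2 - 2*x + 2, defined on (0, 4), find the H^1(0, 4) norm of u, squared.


||u||_{H^1}^2 = 2945888/105

The H^1 norm (squared) on an interval (0, L) is
  ||u||_{H^1}^2 = ∫_0^L u(x)^2 dx + ∫_0^L u'(x)^2 dx.
Compute u'(x) = -9*x**2 + 4*x - 2.
Then u(x)^2 = 9*x**6 - 12*x**5 + 16*x**4 - 20*x**3 + 12*x**2 - 8*x + 4 and u'(x)^2 = 81*x**4 - 72*x**3 + 52*x**2 - 16*x + 4.
Integrate each monomial from 0 to 4 using ∫_0^4 c·x^n dx = c·4^(n+1)/(n+1):
  ∫_0^4 u(x)^2 dx = ∫_0^4 (9*x^6 - 12*x^5 + 16*x^4 - 20*x^3 + 12*x^2 - 8*x + 4) dx. Term by term:
    ∫_0^4 9*x^6 dx = 147456/7;  ∫_0^4 -12*x^5 dx = -8192;  ∫_0^4 16*x^4 dx = 16384/5;
    ∫_0^4 -20*x^3 dx = -1280;  ∫_0^4 12*x^2 dx = 256;  ∫_0^4 -8*x dx = -64;
    ∫_0^4 4 dx = 16.
  Sum: 147456/7 − 8192 + 16384/5 − 1280 + 256 − 64 + 16 = 527728/35.
  ∫_0^4 u'(x)^2 dx = ∫_0^4 (81*x^4 - 72*x^3 + 52*x^2 - 16*x + 4) dx. Term by term:
    ∫_0^4 81*x^4 dx = 82944/5;  ∫_0^4 -72*x^3 dx = -4608;  ∫_0^4 52*x^2 dx = 3328/3;
    ∫_0^4 -16*x dx = -128;  ∫_0^4 4 dx = 16.
  Sum: 82944/5 − 4608 + 3328/3 − 128 + 16 = 194672/15.
Adding: ||u||_{H^1}^2 = 527728/35 + 194672/15 = 2945888/105.


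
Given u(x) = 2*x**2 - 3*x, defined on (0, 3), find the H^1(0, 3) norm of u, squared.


||u||_{H^1}^2 = 477/5

The H^1 norm (squared) on an interval (0, L) is
  ||u||_{H^1}^2 = ∫_0^L u(x)^2 dx + ∫_0^L u'(x)^2 dx.
Compute u'(x) = 4*x - 3.
Then u(x)^2 = 4*x**4 - 12*x**3 + 9*x**2 and u'(x)^2 = 16*x**2 - 24*x + 9.
Integrate each monomial from 0 to 3 using ∫_0^3 c·x^n dx = c·3^(n+1)/(n+1):
  ∫_0^3 u(x)^2 dx = ∫_0^3 (4*x^4 - 12*x^3 + 9*x^2) dx. Term by term:
    ∫_0^3 4*x^4 dx = 972/5;  ∫_0^3 -12*x^3 dx = -243;  ∫_0^3 9*x^2 dx = 81.
  Sum: 972/5 − 243 + 81 = 162/5.
  ∫_0^3 u'(x)^2 dx = ∫_0^3 (16*x^2 - 24*x + 9) dx. Term by term:
    ∫_0^3 16*x^2 dx = 144;  ∫_0^3 -24*x dx = -108;  ∫_0^3 9 dx = 27.
  Sum: 144 − 108 + 27 = 63.
Adding: ||u||_{H^1}^2 = 162/5 + 63 = 477/5.


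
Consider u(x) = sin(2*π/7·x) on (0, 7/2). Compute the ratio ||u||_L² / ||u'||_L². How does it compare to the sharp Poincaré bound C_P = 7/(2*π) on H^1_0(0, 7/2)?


||u||_L² / ||u'||_L² = 7/(2*π) = C_P.

u(x) = sin(2*π/7·x), so u'(x) = 2*π*cos(2*π*x/7)/7.
Writing u(x) = A·sin(kπx/L) with A = 1 and k = 1, use ∫_0^L sin²(kπx/L) dx = L/2 and ∫_0^L cos²(kπx/L) dx = L/2.
u² = 1·sin²(2*π/7·x) and (u')² = 4*π^2/49·cos²(2*π/7·x), and each of sin², cos² integrates to L/2 = 7/4 over (0, 7/2).
∫_0^7/2 u² dx = 7/4, so ||u||_L² = sqrt(7)/2.
∫_0^7/2 (u')² dx = π^2/7, so ||u'||_L² = sqrt(7)*π/7.
Ratio ||u||_L² / ||u'||_L² = 7/(2*π).
Sharp Poincaré constant on H^1_0(0, 7/2) is C_P = L/π = 7/(2*π), achieved by sin(2*π/7·x).
This is the k = 1 eigenfunction (up to amplitude), so the ratio equals the sharp Poincaré constant exactly.


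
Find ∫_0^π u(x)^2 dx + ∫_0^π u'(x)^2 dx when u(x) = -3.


||u||_{H^1(0,π)}^2 = 9*π

u'(x) = 0.
Expand u² and (u')² and integrate term by term on (0, π), using: for integers n ≥ 1, ∫_0^π sin²(nx) dx = ∫_0^π cos²(nx) dx = π/2; for n ≠ n', ∫_0^π sin(nx)sin(n'x) dx = ∫_0^π cos(nx)cos(n'x) dx = 0; and by product-to-sum, ∫_0^π sin(nx)cos(n'x) dx = ½∫_0^π [sin((n+n')x) + sin((n−n')x)] dx, which is 0 when n+n' is even and 2n/(n²−n'²) when n+n' is odd (it need not vanish on (0, π)). For the constant mode: ∫_0^π 1 dx = π, ∫_0^π cos(nx) dx = 0, ∫_0^π sin(nx) dx = (1−(−1)^n)/n.
  u² squared terms: (-3)²·∫1 dx = 9·π = 9*π.
  So ∫_0^π u² dx = 9*π.
  u' ≡ 0, so ∫_0^π (u')² dx = 0.
||u||_{H^1}^2 = (9*π) + (0) = 9*π.


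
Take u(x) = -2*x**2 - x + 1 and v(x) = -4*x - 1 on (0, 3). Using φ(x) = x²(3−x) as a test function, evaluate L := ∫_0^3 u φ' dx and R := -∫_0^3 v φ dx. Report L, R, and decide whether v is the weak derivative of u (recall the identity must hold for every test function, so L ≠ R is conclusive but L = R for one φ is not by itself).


LHS = 1107/20, RHS = 1107/20. Yes, v = u' weakly.

u(x) = -2*x**2 - x + 1, classical derivative u'(x) = -4*x - 1.
φ(x) = x²(3−x), so φ'(x) = 3*x*(2 - x).
Note φ(0) = φ(3) = 0, so the boundary term u·φ vanishes.
LHS = ∫_0^3 u(x) φ'(x) dx = ∫_0^3 (6*x^4 - 9*x^3 - 9*x^2 + 6*x) dx. Term by term:
  ∫_0^3 6*x^4 dx = 1458/5;  ∫_0^3 -9*x^3 dx = -729/4;  ∫_0^3 -9*x^2 dx = -81;
  ∫_0^3 6*x dx = 27.
Sum: 1458/5 − 729/4 − 81 + 27 = 1107/20.
So LHS = 1107/20.
∫_0^3 v(x) φ(x) dx = ∫_0^3 (4*x^4 - 11*x^3 - 3*x^2) dx. Term by term:
  ∫_0^3 4*x^4 dx = 972/5;  ∫_0^3 -11*x^3 dx = -891/4;  ∫_0^3 -3*x^2 dx = -27.
Sum: 972/5 − 891/4 − 27 = -1107/20.
So RHS = -∫_0^3 v(x) φ(x) dx = 1107/20.
LHS = RHS, so the identity holds for this test φ.
Moreover u is smooth here and v(x) = u'(x) = -4*x - 1 pointwise, so the identity holds for every test function. Hence v is the weak derivative of u.


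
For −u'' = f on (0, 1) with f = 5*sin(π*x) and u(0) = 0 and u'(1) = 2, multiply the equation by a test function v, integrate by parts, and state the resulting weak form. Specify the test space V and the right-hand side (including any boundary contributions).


V = {v ∈ H^1(0, 1) : v(0) = 0} (test functions vanish at x = 0 where u is specified); weak form: ∫_0^1 u'v' dx = ∫_0^1 (5*sin(π*x)) v dx + 2·v(1) for all v ∈ V.

Multiply both sides by a test function v and integrate from 0 to 1:
  ∫_0^1 −u''(x) v(x) dx = ∫_0^1 f(x) v(x) dx.
Integrate the LHS by parts once:
  ∫_0^1 −u'' v dx = −[u'(x) v(x)]_0^1 + ∫_0^1 u'(x) v'(x) dx.
Thus ∫_0^1 u'(x) v'(x) dx = ∫_0^1 f(x) v(x) dx + [u'(x) v(x)]_0^1.
Choose V so that boundary terms are either known or forced to vanish.
Mixed BC: u(0) = 0 (Dirichlet) and u'(1) = 2 (Neumann). Define V = {v ∈ H^1(0, 1) : v(0) = 0}. Then [u' v]_0^1 = u'(1)·v(1) − u'(0)·0 = 2·v(1).
Weak formulation: find u (satisfying any essential BC) such that ∫_0^1 u'(x) v'(x) dx = ∫_0^1 f v dx + 2·v(1) for all v ∈ V (Dirichlet at 0 absorbed into V; Neumann datum at x = 1 contributes the boundary term).
Substituting f(x) = 5*sin(π*x), the right-hand side is ∫_0^1 (5*sin(π*x)) v dx + 2·v(1).


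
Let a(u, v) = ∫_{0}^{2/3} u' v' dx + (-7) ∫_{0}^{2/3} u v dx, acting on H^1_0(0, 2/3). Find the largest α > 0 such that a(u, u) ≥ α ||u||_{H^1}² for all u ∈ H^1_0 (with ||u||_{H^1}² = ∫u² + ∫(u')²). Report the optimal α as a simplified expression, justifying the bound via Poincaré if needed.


α = (-28 + 9*π^2)/(4 + 9*π^2)

Coercivity of a(·,·) on H^1_0(0, 2/3) means a(u, u) ≥ α ||u||_{H^1}² for every u ∈ H^1_0.
The interval has length L = 2/3, and Poincaré/coercivity depend only on L. Here a(u, u) = ∫(u')² + (-7)·∫u².
Here c = -7 < 0 with |c| < (π/L)² = 9*π^2/4, so coercivity still holds. The condition a(u,u) ≥ α||u||_{H^1}² reads (1−α)∫(u')² ≥ (α−c)∫u². Any admissible α is ≤ 1 (rapidly oscillating u have ∫u²/∫(u')² → 0), and α = 1 would force 0 ≥ (1−c)∫u², impossible since c < 1; so 1−α > 0. By the sharp Poincaré inequality on H^1_0 of an interval of length L, ∫(u')² ≥ (π/L)²∫u² with equality for the first sine mode sin(π(x−x₀)/L) (x₀ the left endpoint), so the inequality holds for all u iff (1−α)(π/L)² ≥ α − c, i.e. α ≤ ((π/L)² + c)/((π/L)² + 1) = (1 + c(L/π)²)/(1 + (L/π)²). (Direct route, valid since c ≤ 0: Poincaré gives c∫u² ≥ c(L/π)²∫(u')², so a(u,u) ≥ (1 + c(L/π)²)∫(u')², while ||u||_{H^1}² ≤ (1 + (L/π)²)∫(u')²; dividing yields the same α.) With (π/L)² = 9*π^2/4 and c = -7, the largest admissible constant is α = ((π/L)² + c)/((π/L)² + 1).
Simplifying, α = (-28 + 9*π^2)/(4 + 9*π^2).


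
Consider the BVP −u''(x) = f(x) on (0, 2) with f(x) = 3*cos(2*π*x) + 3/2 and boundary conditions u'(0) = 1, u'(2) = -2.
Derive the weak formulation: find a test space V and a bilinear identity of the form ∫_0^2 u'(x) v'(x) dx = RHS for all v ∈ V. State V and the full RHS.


V = H^1(0, 2) (v unrestricted at boundary; u is determined up to an additive constant); weak form: ∫_0^2 u'v' dx = ∫_0^2 (3*cos(2*π*x) + 3/2) v dx − 2·v(2) − v(0) for all v ∈ V.

Multiply both sides by a test function v and integrate from 0 to 2:
  ∫_0^2 −u''(x) v(x) dx = ∫_0^2 f(x) v(x) dx.
Integrate the LHS by parts once:
  ∫_0^2 −u'' v dx = −[u'(x) v(x)]_0^2 + ∫_0^2 u'(x) v'(x) dx.
Thus ∫_0^2 u'(x) v'(x) dx = ∫_0^2 f(x) v(x) dx + [u'(x) v(x)]_0^2.
Choose V so that boundary terms are either known or forced to vanish.
u has inhomogeneous Neumann u'(0) = 1, u'(2) = -2. [u' v]_0^2 = (-2)·v(2) − (1)·v(0) = − 2·v(2) − v(0). Take V = H^1(0, 2); boundary term becomes part of RHS.
Weak formulation: find u (satisfying any essential BC) such that ∫_0^2 u'(x) v'(x) dx = ∫_0^2 f v dx − 2·v(2) − v(0) for all v ∈ V (Neumann data are natural BCs: they enter the RHS as boundary terms).
Substituting f(x) = 3*cos(2*π*x) + 3/2, the right-hand side is ∫_0^2 (3*cos(2*π*x) + 3/2) v dx − 2·v(2) − v(0).
Compatibility check (pure Neumann): taking v ≡ 1 ∈ V gives 0 = ∫_0^2 f dx + (-2) − (1), i.e. ∫_0^2 f dx must equal u'(0) − u'(2) = 3. Indeed ∫_0^2 (3*cos(2*π*x) + 3/2) dx = 3, so the data are compatible. The solution is then unique only up to an additive constant (fix it e.g. by requiring ∫_0^2 u dx = 0).
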